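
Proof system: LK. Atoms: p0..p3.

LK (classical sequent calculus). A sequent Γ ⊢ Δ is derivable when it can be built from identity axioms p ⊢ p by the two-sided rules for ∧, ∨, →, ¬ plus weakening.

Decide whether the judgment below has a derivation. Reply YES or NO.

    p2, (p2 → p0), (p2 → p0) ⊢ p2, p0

Derivation (root first):
[→L] p2, (p2 → p0), (p2 → p0) ⊢ p2, p0
  [WR] p2 ⊢ p2, p2
    [Ax] p2 ⊢ p2
  [WL] p2, (p2 → p0), p0 ⊢ p0
    [→L] p2, (p2 → p0) ⊢ p0
      [Ax] p2 ⊢ p2
      [Ax] p0 ⊢ p0

Result: YES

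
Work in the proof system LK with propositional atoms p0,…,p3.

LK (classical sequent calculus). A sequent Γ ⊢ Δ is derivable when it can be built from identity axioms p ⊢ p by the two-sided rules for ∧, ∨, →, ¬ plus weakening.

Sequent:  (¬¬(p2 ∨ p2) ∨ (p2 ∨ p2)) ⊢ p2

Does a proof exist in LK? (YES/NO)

Derivation trace:
[∨L] (¬¬(p2 ∨ p2) ∨ (p2 ∨ p2)) ⊢ p2
  [¬L] ¬¬(p2 ∨ p2) ⊢ p2
    [¬R]  ⊢ p2, ¬(p2 ∨ p2)
      [∨L] (p2 ∨ p2) ⊢ p2
        [Ax] p2 ⊢ p2
        [Ax] p2 ⊢ p2
  [∨L] (p2 ∨ p2) ⊢ p2
    [Ax] p2 ⊢ p2
    [Ax] p2 ⊢ p2

Result: YES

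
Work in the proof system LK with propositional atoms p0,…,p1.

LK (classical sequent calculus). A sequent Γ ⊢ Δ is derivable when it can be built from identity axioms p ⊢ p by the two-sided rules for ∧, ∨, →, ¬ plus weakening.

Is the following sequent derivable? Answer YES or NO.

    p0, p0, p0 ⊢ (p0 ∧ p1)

Truth-table refutation:
  v=00: Γ:[p0=F, p0=F, p0=F] Δ:[(p0 ∧ p1)=F] refutes=False
  v=01: Γ:[p0=F, p0=F, p0=F] Δ:[(p0 ∧ p1)=F] refutes=False
  v=10: Γ:[p0=T, p0=T, p0=T] Δ:[(p0 ∧ p1)=F] refutes=True  ← countermodel

Result: NO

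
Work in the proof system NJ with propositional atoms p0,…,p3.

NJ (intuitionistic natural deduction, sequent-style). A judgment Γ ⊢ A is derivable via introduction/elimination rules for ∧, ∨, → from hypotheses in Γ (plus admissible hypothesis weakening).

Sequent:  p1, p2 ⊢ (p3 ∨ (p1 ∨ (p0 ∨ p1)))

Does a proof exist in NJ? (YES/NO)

Derivation (root first):
[∨I₂] p1, p2 ⊢ (p3 ∨ (p1 ∨ (p0 ∨ p1)))
  [Wk] p1, p2 ⊢ (p1 ∨ (p0 ∨ p1))
    [∨I₂] p1 ⊢ (p1 ∨ (p0 ∨ p1))
      [∨I₂] p1 ⊢ (p0 ∨ p1)
        [Ax] p1 ⊢ p1

Result: YES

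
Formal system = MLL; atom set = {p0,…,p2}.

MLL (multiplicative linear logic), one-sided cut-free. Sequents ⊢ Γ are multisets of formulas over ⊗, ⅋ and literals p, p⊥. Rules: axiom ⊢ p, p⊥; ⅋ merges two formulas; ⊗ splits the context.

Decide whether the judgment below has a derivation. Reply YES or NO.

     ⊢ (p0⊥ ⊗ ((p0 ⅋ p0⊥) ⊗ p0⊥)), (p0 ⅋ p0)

Derivation trace:
[⅋]  ⊢ (p0⊥ ⊗ ((p0 ⅋ p0⊥) ⊗ p0⊥)), (p0 ⅋ p0)
  [⊗]  ⊢ p0, p0, (p0⊥ ⊗ ((p0 ⅋ p0⊥) ⊗ p0⊥))
    [Ax]  ⊢ p0, p0⊥
    [⊗]  ⊢ p0, ((p0 ⅋ p0⊥) ⊗ p0⊥)
      [⅋]  ⊢ (p0 ⅋ p0⊥)
        [Ax]  ⊢ p0, p0⊥
      [Ax]  ⊢ p0, p0⊥

Result: YES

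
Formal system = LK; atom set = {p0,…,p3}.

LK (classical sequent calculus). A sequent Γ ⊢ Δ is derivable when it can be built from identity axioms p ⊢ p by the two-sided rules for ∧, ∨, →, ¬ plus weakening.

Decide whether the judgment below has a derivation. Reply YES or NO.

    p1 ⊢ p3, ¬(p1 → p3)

Derivation trace:
[¬R] p1 ⊢ p3, ¬(p1 → p3)
  [→L] p1, (p1 → p3) ⊢ p3
    [Ax] p1 ⊢ p1
    [Ax] p3 ⊢ p3

Result: YES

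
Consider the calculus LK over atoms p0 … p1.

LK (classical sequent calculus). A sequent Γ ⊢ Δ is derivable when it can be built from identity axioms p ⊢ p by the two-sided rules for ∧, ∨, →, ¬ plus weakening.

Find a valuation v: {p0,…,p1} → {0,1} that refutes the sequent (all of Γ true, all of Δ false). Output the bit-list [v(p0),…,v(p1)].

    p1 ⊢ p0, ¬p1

Search for a countermodel by truth-table:
  v=00: Γ:[p1=F] Δ:[p0=F, ¬p1=T] refutes=False
  v=01: Γ:[p1=T] Δ:[p0=F, ¬p1=F] refutes=True  ← countermodel

Result: [0, 1]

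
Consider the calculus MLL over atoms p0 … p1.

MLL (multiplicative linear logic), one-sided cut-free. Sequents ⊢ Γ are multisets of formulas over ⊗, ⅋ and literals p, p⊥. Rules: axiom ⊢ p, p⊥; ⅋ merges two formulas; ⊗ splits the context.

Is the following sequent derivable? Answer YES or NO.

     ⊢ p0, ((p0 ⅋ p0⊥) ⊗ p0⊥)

Proof tree:
[⊗]  ⊢ p0, ((p0 ⅋ p0⊥) ⊗ p0⊥)
  [⅋]  ⊢ (p0 ⅋ p0⊥)
    [Ax]  ⊢ p0, p0⊥
  [Ax]  ⊢ p0, p0⊥

Result: YES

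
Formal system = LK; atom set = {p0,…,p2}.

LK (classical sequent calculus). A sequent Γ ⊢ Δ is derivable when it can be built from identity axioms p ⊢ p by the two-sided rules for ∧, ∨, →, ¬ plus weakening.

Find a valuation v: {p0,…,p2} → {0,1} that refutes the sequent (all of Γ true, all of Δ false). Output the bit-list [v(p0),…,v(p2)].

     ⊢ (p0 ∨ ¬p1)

Search for a countermodel by truth-table:
  v=000: Γ:[] Δ:[(p0 ∨ ¬p1)=T] refutes=False
  v=001: Γ:[] Δ:[(p0 ∨ ¬p1)=T] refutes=False
  v=010: Γ:[] Δ:[(p0 ∨ ¬p1)=F] refutes=True  ← countermodel

Result: [0, 1, 0]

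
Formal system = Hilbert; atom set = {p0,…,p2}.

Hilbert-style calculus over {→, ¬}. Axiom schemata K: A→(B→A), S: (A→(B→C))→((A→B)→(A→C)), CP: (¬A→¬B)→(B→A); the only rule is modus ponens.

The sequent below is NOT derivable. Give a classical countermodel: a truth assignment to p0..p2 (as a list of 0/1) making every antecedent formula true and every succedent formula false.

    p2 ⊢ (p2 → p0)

Search for a countermodel by truth-table:
  v=000: Γ:[p2=F] Δ:[(p2 → p0)=T] refutes=False
  v=001: Γ:[p2=T] Δ:[(p2 → p0)=F] refutes=True  ← countermodel

Result: [0, 0, 1]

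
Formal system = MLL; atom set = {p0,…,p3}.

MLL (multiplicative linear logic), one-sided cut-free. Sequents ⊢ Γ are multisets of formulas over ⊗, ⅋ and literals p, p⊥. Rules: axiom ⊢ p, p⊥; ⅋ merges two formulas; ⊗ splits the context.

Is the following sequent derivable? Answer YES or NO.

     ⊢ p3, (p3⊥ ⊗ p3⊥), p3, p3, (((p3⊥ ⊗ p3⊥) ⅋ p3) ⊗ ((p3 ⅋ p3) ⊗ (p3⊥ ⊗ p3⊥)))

Proof tree:
[⊗]  ⊢ p3, (p3⊥ ⊗ p3⊥), p3, p3, (((p3⊥ ⊗ p3⊥) ⅋ p3) ⊗ ((p3 ⅋ p3) ⊗ (p3⊥ ⊗ p3⊥)))
  [⅋]  ⊢ p3, ((p3⊥ ⊗ p3⊥) ⅋ p3)
    [⊗]  ⊢ p3, p3, (p3⊥ ⊗ p3⊥)
      [Ax]  ⊢ p3, p3⊥
      [Ax]  ⊢ p3, p3⊥
  [⊗]  ⊢ (p3⊥ ⊗ p3⊥), p3, p3, ((p3 ⅋ p3) ⊗ (p3⊥ ⊗ p3⊥))
    [⅋]  ⊢ (p3⊥ ⊗ p3⊥), (p3 ⅋ p3)
      [⊗]  ⊢ p3, p3, (p3⊥ ⊗ p3⊥)
        [Ax]  ⊢ p3, p3⊥
        [Ax]  ⊢ p3, p3⊥
    [⊗]  ⊢ p3, p3, (p3⊥ ⊗ p3⊥)
      [Ax]  ⊢ p3, p3⊥
      [Ax]  ⊢ p3, p3⊥

Result: YES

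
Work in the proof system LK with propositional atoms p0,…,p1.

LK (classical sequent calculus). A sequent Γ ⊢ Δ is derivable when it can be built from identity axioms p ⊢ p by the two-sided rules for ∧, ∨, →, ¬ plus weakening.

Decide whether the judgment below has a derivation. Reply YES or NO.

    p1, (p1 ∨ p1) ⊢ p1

Derivation trace:
[∨L] p1, (p1 ∨ p1) ⊢ p1
  [WL] p1, p1 ⊢ p1
    [Ax] p1 ⊢ p1
  [Ax] p1 ⊢ p1

Result: YES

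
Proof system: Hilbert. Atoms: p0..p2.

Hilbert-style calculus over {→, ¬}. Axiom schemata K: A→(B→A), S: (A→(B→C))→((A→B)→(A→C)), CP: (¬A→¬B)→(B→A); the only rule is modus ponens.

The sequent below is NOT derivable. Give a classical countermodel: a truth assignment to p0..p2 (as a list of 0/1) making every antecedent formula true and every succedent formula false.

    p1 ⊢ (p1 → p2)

Truth-table refutation:
  v=000: Γ:[p1=F] Δ:[(p1 → p2)=T] refutes=False
  v=001: Γ:[p1=F] Δ:[(p1 → p2)=T] refutes=False
  v=010: Γ:[p1=T] Δ:[(p1 → p2)=F] refutes=True  ← countermodel

Result: [0, 1, 0]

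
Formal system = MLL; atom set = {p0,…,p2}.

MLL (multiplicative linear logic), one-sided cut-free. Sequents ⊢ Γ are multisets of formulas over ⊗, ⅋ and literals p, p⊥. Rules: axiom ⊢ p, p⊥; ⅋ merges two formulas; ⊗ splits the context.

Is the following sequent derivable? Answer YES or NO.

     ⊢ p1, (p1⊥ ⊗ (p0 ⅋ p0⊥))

Derivation trace:
[⊗]  ⊢ p1, (p1⊥ ⊗ (p0 ⅋ p0⊥))
  [Ax]  ⊢ p1, p1⊥
  [⅋]  ⊢ (p0 ⅋ p0⊥)
    [Ax]  ⊢ p0, p0⊥

Result: YES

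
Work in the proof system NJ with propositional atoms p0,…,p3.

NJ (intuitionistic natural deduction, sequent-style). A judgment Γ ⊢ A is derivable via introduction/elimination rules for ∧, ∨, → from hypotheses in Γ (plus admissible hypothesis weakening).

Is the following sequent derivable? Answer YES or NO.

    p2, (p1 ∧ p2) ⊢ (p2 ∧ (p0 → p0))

Derivation (root first):
[Wk] p2, (p1 ∧ p2) ⊢ (p2 ∧ (p0 → p0))
  [∧I] p2 ⊢ (p2 ∧ (p0 → p0))
    [Ax] p2 ⊢ p2
    [→I]  ⊢ (p0 → p0)
      [Ax] p0 ⊢ p0

Result: YES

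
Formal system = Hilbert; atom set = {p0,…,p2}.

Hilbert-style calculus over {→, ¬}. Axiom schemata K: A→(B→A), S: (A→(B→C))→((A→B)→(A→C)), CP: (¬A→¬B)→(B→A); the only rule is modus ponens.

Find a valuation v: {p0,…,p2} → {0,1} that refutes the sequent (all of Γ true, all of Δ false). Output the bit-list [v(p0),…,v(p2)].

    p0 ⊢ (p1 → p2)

Truth-table refutation:
  v=000: Γ:[p0=F] Δ:[(p1 → p2)=T] refutes=False
  v=001: Γ:[p0=F] Δ:[(p1 → p2)=T] refutes=False
  v=010: Γ:[p0=F] Δ:[(p1 → p2)=F] refutes=False
  v=011: Γ:[p0=F] Δ:[(p1 → p2)=T] refutes=False
  v=100: Γ:[p0=T] Δ:[(p1 → p2)=T] refutes=False
  v=101: Γ:[p0=T] Δ:[(p1 → p2)=T] refutes=False
  v=110: Γ:[p0=T] Δ:[(p1 → p2)=F] refutes=True  ← countermodel

Result: [1, 1, 0]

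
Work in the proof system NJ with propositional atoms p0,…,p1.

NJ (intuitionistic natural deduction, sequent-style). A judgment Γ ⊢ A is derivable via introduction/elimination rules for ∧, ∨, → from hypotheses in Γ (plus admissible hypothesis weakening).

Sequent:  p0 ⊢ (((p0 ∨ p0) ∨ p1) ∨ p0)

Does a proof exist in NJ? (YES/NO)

Proof tree:
[∨I₁] p0 ⊢ (((p0 ∨ p0) ∨ p1) ∨ p0)
  [∨I₁] p0 ⊢ ((p0 ∨ p0) ∨ p1)
    [∨I₁] p0 ⊢ (p0 ∨ p0)
      [Ax] p0 ⊢ p0

Result: YES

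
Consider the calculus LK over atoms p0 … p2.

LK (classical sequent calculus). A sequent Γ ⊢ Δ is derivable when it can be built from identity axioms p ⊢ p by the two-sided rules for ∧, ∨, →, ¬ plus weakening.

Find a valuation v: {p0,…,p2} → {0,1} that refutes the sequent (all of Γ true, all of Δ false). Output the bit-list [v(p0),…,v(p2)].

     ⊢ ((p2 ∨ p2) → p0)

Enumerate valuations to refute Γ ⊢ Δ:
  v=000: Γ:[] Δ:[((p2 ∨ p2) → p0)=T] refutes=False
  v=001: Γ:[] Δ:[((p2 ∨ p2) → p0)=F] refutes=True  ← countermodel

Result: [0, 0, 1]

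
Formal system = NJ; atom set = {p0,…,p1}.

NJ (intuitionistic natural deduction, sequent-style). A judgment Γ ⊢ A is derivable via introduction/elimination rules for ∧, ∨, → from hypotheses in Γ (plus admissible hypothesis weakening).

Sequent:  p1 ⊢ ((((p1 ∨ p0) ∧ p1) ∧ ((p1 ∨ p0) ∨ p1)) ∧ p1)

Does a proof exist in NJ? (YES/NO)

Derivation trace:
[∧I] p1 ⊢ ((((p1 ∨ p0) ∧ p1) ∧ ((p1 ∨ p0) ∨ p1)) ∧ p1)
  [∧I] p1 ⊢ (((p1 ∨ p0) ∧ p1) ∧ ((p1 ∨ p0) ∨ p1))
    [∧I] p1 ⊢ ((p1 ∨ p0) ∧ p1)
      [∨I₁] p1 ⊢ (p1 ∨ p0)
        [Ax] p1 ⊢ p1
      [Ax] p1 ⊢ p1
    [∨I₁] p1 ⊢ ((p1 ∨ p0) ∨ p1)
      [∨I₁] p1 ⊢ (p1 ∨ p0)
        [Ax] p1 ⊢ p1
  [Ax] p1 ⊢ p1

Result: YES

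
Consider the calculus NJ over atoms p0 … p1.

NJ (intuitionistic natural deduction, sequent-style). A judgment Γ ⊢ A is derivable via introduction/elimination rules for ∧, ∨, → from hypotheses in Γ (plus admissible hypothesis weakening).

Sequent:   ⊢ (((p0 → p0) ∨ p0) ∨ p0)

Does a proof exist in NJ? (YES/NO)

Derivation trace:
[∨I₁]  ⊢ (((p0 → p0) ∨ p0) ∨ p0)
  [∨I₁]  ⊢ ((p0 → p0) ∨ p0)
    [→I]  ⊢ (p0 → p0)
      [Ax] p0 ⊢ p0

Result: YES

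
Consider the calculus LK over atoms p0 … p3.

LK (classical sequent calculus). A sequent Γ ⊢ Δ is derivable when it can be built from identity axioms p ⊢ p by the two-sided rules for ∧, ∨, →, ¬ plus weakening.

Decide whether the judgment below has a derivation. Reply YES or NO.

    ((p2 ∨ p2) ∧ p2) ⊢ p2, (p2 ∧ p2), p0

Proof tree:
[∧L] ((p2 ∨ p2) ∧ p2) ⊢ p2, (p2 ∧ p2), p0
  [WR] p2, (p2 ∨ p2) ⊢ p2, (p2 ∧ p2), p0
    [∧R] p2, (p2 ∨ p2) ⊢ p2, (p2 ∧ p2)
      [∨L] (p2 ∨ p2) ⊢ p2
        [Ax] p2 ⊢ p2
        [Ax] p2 ⊢ p2
      [WR] p2 ⊢ p2, p2
        [Ax] p2 ⊢ p2

Result: YES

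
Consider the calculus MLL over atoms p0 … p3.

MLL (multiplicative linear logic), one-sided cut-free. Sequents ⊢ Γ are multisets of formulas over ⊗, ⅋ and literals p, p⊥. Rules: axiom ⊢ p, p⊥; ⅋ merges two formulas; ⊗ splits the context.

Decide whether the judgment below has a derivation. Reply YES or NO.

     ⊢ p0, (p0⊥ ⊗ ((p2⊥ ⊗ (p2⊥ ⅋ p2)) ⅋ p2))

Proof tree:
[⊗]  ⊢ p0, (p0⊥ ⊗ ((p2⊥ ⊗ (p2⊥ ⅋ p2)) ⅋ p2))
  [Ax]  ⊢ p0, p0⊥
  [⅋]  ⊢ ((p2⊥ ⊗ (p2⊥ ⅋ p2)) ⅋ p2)
    [⊗]  ⊢ p2, (p2⊥ ⊗ (p2⊥ ⅋ p2))
      [Ax]  ⊢ p2, p2⊥
      [⅋]  ⊢ (p2⊥ ⅋ p2)
        [Ax]  ⊢ p2, p2⊥

Result: YES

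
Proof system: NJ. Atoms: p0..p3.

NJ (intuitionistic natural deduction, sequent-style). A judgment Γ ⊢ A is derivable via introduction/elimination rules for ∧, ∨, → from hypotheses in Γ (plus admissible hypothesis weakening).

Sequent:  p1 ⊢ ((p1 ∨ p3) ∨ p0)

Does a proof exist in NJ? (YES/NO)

Proof tree:
[∨I₁] p1 ⊢ ((p1 ∨ p3) ∨ p0)
  [∨I₁] p1 ⊢ (p1 ∨ p3)
    [Ax] p1 ⊢ p1

Result: YES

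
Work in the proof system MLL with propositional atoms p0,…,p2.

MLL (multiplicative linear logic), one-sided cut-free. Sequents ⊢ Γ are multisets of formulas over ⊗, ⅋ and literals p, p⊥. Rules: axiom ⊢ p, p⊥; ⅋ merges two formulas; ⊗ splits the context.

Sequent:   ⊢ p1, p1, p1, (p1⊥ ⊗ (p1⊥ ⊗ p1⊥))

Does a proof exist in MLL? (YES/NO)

Derivation (root first):
[⊗]  ⊢ p1, p1, p1, (p1⊥ ⊗ (p1⊥ ⊗ p1⊥))
  [Ax]  ⊢ p1, p1⊥
  [⊗]  ⊢ p1, p1, (p1⊥ ⊗ p1⊥)
    [Ax]  ⊢ p1, p1⊥
    [Ax]  ⊢ p1, p1⊥

Result: YES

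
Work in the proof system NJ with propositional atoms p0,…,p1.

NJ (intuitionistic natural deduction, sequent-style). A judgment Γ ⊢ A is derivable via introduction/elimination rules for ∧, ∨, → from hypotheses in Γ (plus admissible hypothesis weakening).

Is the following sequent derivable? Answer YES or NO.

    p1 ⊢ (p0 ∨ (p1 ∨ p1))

Proof tree:
[∨I₂] p1 ⊢ (p0 ∨ (p1 ∨ p1))
  [∨I₁] p1 ⊢ (p1 ∨ p1)
    [Ax] p1 ⊢ p1

Result: YES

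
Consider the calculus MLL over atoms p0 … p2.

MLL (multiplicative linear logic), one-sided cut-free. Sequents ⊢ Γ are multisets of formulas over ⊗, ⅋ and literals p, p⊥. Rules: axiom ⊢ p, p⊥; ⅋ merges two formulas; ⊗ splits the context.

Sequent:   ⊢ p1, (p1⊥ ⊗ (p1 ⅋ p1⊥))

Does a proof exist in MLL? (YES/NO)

Derivation trace:
[⊗]  ⊢ p1, (p1⊥ ⊗ (p1 ⅋ p1⊥))
  [Ax]  ⊢ p1, p1⊥
  [⅋]  ⊢ (p1 ⅋ p1⊥)
    [Ax]  ⊢ p1, p1⊥

Result: YES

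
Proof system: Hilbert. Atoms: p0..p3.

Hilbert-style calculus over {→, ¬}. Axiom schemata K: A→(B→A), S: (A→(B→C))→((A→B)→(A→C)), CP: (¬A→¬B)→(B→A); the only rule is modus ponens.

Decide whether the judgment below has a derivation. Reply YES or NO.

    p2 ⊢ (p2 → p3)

Enumerate valuations to refute Γ ⊢ Δ:
  v=0000: Γ:[p2=F] Δ:[(p2 → p3)=T] refutes=False
  v=0001: Γ:[p2=F] Δ:[(p2 → p3)=T] refutes=False
  v=0010: Γ:[p2=T] Δ:[(p2 → p3)=F] refutes=True  ← countermodel

Result: NO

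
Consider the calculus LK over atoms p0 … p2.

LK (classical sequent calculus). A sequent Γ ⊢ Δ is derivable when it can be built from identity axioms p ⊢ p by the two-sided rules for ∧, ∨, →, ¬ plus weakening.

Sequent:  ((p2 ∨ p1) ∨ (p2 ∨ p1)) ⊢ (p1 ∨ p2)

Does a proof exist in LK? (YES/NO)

Derivation (root first):
[∨R] ((p2 ∨ p1) ∨ (p2 ∨ p1)) ⊢ (p1 ∨ p2)
  [∨L] ((p2 ∨ p1) ∨ (p2 ∨ p1)) ⊢ p1, p2
    [∨L] (p2 ∨ p1) ⊢ p1, p2
      [Ax] p2 ⊢ p2
      [Ax] p1 ⊢ p1
    [∨L] (p2 ∨ p1) ⊢ p1, p2
      [Ax] p2 ⊢ p2
      [Ax] p1 ⊢ p1

Result: YES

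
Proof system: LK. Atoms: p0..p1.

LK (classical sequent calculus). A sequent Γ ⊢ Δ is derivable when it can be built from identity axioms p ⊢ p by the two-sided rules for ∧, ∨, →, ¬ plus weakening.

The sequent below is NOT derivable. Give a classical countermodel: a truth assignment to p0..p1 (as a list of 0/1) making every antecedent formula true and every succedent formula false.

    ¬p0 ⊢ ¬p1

Search for a countermodel by truth-table:
  v=00: Γ:[¬p0=T] Δ:[¬p1=T] refutes=False
  v=01: Γ:[¬p0=T] Δ:[¬p1=F] refutes=True  ← countermodel

Result: [0, 1]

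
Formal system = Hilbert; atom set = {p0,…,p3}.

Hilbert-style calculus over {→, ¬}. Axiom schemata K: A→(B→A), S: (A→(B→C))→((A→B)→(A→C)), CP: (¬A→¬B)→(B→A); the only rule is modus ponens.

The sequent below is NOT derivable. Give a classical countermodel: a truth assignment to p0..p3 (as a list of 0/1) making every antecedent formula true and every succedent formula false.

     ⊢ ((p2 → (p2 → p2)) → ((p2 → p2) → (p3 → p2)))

Truth-table refutation:
  v=0000: Γ:[] Δ:[((p2 → (p2 → p2)) → ((p2 → p2) → (p3 → p2)))=T] refutes=False
  v=0001: Γ:[] Δ:[((p2 → (p2 → p2)) → ((p2 → p2) → (p3 → p2)))=F] refutes=True  ← countermodel

Result: [0, 0, 0, 1]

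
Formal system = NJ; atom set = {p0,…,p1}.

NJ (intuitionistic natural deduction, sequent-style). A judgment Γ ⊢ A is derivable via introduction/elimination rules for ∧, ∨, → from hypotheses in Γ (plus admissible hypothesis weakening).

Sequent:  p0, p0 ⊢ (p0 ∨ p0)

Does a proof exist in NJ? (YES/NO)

Derivation (root first):
[∨I₁] p0, p0 ⊢ (p0 ∨ p0)
  [Wk] p0, p0 ⊢ p0
    [Ax] p0 ⊢ p0

Result: YES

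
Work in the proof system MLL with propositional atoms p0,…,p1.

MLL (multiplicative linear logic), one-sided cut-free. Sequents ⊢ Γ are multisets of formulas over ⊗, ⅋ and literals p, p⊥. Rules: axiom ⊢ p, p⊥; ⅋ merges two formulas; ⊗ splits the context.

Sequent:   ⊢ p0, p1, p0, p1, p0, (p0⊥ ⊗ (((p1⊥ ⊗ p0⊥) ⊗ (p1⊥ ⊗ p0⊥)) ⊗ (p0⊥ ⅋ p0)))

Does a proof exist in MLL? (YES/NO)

Proof tree:
[⊗]  ⊢ p0, p1, p0, p1, p0, (p0⊥ ⊗ (((p1⊥ ⊗ p0⊥) ⊗ (p1⊥ ⊗ p0⊥)) ⊗ (p0⊥ ⅋ p0)))
  [Ax]  ⊢ p0, p0⊥
  [⊗]  ⊢ p1, p0, p1, p0, (((p1⊥ ⊗ p0⊥) ⊗ (p1⊥ ⊗ p0⊥)) ⊗ (p0⊥ ⅋ p0))
    [⊗]  ⊢ p1, p0, p1, p0, ((p1⊥ ⊗ p0⊥) ⊗ (p1⊥ ⊗ p0⊥))
      [⊗]  ⊢ p1, p0, (p1⊥ ⊗ p0⊥)
        [Ax]  ⊢ p1, p1⊥
        [Ax]  ⊢ p0, p0⊥
      [⊗]  ⊢ p1, p0, (p1⊥ ⊗ p0⊥)
        [Ax]  ⊢ p1, p1⊥
        [Ax]  ⊢ p0, p0⊥
    [⅋]  ⊢ (p0⊥ ⅋ p0)
      [Ax]  ⊢ p0, p0⊥

Result: YES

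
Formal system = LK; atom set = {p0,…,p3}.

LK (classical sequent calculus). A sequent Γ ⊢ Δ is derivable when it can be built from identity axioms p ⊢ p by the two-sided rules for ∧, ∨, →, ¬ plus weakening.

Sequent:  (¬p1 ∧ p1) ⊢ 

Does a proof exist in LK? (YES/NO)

Derivation trace:
[∧L] (¬p1 ∧ p1) ⊢ 
  [¬L] p1, ¬p1 ⊢ 
    [Ax] p1 ⊢ p1

Result: YES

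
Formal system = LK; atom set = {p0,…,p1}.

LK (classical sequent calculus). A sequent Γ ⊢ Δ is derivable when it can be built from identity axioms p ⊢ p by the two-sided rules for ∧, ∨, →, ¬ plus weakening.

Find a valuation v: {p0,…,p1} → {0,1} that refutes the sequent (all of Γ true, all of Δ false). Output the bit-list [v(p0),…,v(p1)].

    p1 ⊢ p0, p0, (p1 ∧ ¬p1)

Truth-table refutation:
  v=00: Γ:[p1=F] Δ:[p0=F, p0=F, (p1 ∧ ¬p1)=F] refutes=False
  v=01: Γ:[p1=T] Δ:[p0=F, p0=F, (p1 ∧ ¬p1)=F] refutes=True  ← countermodel

Result: [0, 1]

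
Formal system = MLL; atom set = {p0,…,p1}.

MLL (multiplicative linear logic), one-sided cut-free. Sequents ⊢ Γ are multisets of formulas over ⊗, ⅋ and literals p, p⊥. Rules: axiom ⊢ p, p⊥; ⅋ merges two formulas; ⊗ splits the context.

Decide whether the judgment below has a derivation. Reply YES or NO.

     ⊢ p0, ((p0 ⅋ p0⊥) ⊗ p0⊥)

Derivation (root first):
[⊗]  ⊢ p0, ((p0 ⅋ p0⊥) ⊗ p0⊥)
  [⅋]  ⊢ (p0 ⅋ p0⊥)
    [Ax]  ⊢ p0, p0⊥
  [Ax]  ⊢ p0, p0⊥

Result: YES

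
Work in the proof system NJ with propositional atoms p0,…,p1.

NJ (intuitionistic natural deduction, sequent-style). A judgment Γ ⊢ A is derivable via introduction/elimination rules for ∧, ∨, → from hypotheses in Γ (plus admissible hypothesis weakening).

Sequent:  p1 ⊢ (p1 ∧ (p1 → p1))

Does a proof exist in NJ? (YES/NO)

Proof tree:
[∧I] p1 ⊢ (p1 ∧ (p1 → p1))
  [Ax] p1 ⊢ p1
  [→I]  ⊢ (p1 → p1)
    [Ax] p1 ⊢ p1

Result: YES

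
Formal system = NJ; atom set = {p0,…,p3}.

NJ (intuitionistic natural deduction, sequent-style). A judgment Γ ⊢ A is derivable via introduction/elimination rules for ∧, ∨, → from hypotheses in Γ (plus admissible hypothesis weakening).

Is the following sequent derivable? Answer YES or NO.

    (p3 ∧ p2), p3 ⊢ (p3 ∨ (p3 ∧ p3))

Derivation (root first):
[∨I₂] (p3 ∧ p2), p3 ⊢ (p3 ∨ (p3 ∧ p3))
  [∧I] (p3 ∧ p2), p3 ⊢ (p3 ∧ p3)
    [Wk] p3, (p3 ∧ p2) ⊢ p3
      [Ax] p3 ⊢ p3
    [Ax] p3 ⊢ p3

Result: YES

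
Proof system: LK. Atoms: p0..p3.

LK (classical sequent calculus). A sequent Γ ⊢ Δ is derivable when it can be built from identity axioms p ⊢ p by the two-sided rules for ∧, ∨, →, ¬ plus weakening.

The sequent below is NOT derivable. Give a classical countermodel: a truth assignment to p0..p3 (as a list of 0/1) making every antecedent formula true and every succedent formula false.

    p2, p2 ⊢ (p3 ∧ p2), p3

Enumerate valuations to refute Γ ⊢ Δ:
  v=0000: Γ:[p2=F, p2=F] Δ:[(p3 ∧ p2)=F, p3=F] refutes=False
  v=0001: Γ:[p2=F, p2=F] Δ:[(p3 ∧ p2)=F, p3=T] refutes=False
  v=0010: Γ:[p2=T, p2=T] Δ:[(p3 ∧ p2)=F, p3=F] refutes=True  ← countermodel

Result: [0, 0, 1, 0]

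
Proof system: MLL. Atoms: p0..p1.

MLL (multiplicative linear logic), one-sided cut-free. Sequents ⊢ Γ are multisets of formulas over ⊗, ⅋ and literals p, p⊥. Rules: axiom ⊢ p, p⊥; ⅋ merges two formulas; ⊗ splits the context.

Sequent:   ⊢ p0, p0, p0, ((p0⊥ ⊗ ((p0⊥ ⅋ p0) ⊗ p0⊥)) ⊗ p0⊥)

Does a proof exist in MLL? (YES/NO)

Derivation (root first):
[⊗]  ⊢ p0, p0, p0, ((p0⊥ ⊗ ((p0⊥ ⅋ p0) ⊗ p0⊥)) ⊗ p0⊥)
  [⊗]  ⊢ p0, p0, (p0⊥ ⊗ ((p0⊥ ⅋ p0) ⊗ p0⊥))
    [Ax]  ⊢ p0, p0⊥
    [⊗]  ⊢ p0, ((p0⊥ ⅋ p0) ⊗ p0⊥)
      [⅋]  ⊢ (p0⊥ ⅋ p0)
        [Ax]  ⊢ p0, p0⊥
      [Ax]  ⊢ p0, p0⊥
  [Ax]  ⊢ p0, p0⊥

Result: YES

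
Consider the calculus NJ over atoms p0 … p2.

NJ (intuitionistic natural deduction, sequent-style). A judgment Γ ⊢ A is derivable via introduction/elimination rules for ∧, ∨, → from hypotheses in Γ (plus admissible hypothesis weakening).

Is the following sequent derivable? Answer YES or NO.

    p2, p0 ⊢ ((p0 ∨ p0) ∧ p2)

Derivation (root first):
[∧I] p2, p0 ⊢ ((p0 ∨ p0) ∧ p2)
  [∨I₁] p0 ⊢ (p0 ∨ p0)
    [Ax] p0 ⊢ p0
  [Ax] p2 ⊢ p2

Result: YES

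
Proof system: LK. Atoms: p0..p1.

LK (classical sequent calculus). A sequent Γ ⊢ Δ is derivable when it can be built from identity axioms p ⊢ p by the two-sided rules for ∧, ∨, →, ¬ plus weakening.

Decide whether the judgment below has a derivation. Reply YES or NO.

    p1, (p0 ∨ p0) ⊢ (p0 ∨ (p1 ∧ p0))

Proof tree:
[∨R] p1, (p0 ∨ p0) ⊢ (p0 ∨ (p1 ∧ p0))
  [∨L] p1, (p0 ∨ p0) ⊢ (p1 ∧ p0), p0
    [Ax] p0 ⊢ p0
    [∧R] p1, p0 ⊢ (p1 ∧ p0)
      [Ax] p1 ⊢ p1
      [Ax] p0 ⊢ p0

Result: YES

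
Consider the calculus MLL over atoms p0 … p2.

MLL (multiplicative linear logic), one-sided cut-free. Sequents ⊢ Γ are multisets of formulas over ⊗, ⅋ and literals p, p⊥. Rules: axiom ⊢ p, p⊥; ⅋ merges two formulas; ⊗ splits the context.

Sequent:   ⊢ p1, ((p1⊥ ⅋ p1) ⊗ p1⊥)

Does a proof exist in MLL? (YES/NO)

Proof tree:
[⊗]  ⊢ p1, ((p1⊥ ⅋ p1) ⊗ p1⊥)
  [⅋]  ⊢ (p1⊥ ⅋ p1)
    [Ax]  ⊢ p1, p1⊥
  [Ax]  ⊢ p1, p1⊥

Result: YES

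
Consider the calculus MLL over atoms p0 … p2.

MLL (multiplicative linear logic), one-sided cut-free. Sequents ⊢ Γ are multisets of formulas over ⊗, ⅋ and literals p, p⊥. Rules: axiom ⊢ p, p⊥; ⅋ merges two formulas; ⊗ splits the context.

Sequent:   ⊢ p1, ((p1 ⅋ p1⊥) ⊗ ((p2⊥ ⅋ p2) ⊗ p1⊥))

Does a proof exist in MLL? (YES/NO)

Derivation trace:
[⊗]  ⊢ p1, ((p1 ⅋ p1⊥) ⊗ ((p2⊥ ⅋ p2) ⊗ p1⊥))
  [⅋]  ⊢ (p1 ⅋ p1⊥)
    [Ax]  ⊢ p1, p1⊥
  [⊗]  ⊢ p1, ((p2⊥ ⅋ p2) ⊗ p1⊥)
    [⅋]  ⊢ (p2⊥ ⅋ p2)
      [Ax]  ⊢ p2, p2⊥
    [Ax]  ⊢ p1, p1⊥

Result: YES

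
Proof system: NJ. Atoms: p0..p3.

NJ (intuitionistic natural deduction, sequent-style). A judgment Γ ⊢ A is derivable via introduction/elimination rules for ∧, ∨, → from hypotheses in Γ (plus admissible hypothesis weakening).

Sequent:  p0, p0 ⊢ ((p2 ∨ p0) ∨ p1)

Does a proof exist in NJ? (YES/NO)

Derivation trace:
[∨I₁] p0, p0 ⊢ ((p2 ∨ p0) ∨ p1)
  [Wk] p0, p0 ⊢ (p2 ∨ p0)
    [∨I₂] p0 ⊢ (p2 ∨ p0)
      [Ax] p0 ⊢ p0

Result: YES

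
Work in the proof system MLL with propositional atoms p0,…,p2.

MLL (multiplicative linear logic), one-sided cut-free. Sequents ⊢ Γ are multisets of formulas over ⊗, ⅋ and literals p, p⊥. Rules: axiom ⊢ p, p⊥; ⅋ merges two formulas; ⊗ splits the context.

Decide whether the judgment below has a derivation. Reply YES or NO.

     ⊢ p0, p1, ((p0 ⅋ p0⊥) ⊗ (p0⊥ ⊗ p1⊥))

Derivation trace:
[⊗]  ⊢ p0, p1, ((p0 ⅋ p0⊥) ⊗ (p0⊥ ⊗ p1⊥))
  [⅋]  ⊢ (p0 ⅋ p0⊥)
    [Ax]  ⊢ p0, p0⊥
  [⊗]  ⊢ p0, p1, (p0⊥ ⊗ p1⊥)
    [Ax]  ⊢ p0, p0⊥
    [Ax]  ⊢ p1, p1⊥

Result: YES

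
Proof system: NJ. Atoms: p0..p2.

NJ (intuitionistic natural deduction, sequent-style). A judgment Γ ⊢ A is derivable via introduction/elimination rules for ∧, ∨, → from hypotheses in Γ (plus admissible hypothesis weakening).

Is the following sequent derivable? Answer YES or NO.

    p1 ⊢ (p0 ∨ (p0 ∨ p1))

Derivation trace:
[∨I₂] p1 ⊢ (p0 ∨ (p0 ∨ p1))
  [∨I₂] p1 ⊢ (p0 ∨ p1)
    [Ax] p1 ⊢ p1

Result: YES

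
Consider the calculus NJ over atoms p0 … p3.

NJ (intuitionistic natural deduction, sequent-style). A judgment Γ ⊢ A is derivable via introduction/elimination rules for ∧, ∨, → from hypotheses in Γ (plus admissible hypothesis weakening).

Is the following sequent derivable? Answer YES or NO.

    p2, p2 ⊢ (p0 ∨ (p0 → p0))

Derivation (root first):
[Wk] p2, p2 ⊢ (p0 ∨ (p0 → p0))
  [∨I₂] p2 ⊢ (p0 ∨ (p0 → p0))
    [Wk] p2 ⊢ (p0 → p0)
      [→I]  ⊢ (p0 → p0)
        [Ax] p0 ⊢ p0

Result: YES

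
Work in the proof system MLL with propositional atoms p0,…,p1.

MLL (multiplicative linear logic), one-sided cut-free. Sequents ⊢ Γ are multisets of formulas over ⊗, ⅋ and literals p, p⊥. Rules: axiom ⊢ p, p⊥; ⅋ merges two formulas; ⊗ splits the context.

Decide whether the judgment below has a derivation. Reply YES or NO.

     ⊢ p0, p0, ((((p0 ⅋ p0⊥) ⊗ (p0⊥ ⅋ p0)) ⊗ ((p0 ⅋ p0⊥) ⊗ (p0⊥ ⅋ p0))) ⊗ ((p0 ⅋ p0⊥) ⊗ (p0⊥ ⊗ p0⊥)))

Derivation (root first):
[⊗]  ⊢ p0, p0, ((((p0 ⅋ p0⊥) ⊗ (p0⊥ ⅋ p0)) ⊗ ((p0 ⅋ p0⊥) ⊗ (p0⊥ ⅋ p0))) ⊗ ((p0 ⅋ p0⊥) ⊗ (p0⊥ ⊗ p0⊥)))
  [⊗]  ⊢ (((p0 ⅋ p0⊥) ⊗ (p0⊥ ⅋ p0)) ⊗ ((p0 ⅋ p0⊥) ⊗ (p0⊥ ⅋ p0)))
    [⊗]  ⊢ ((p0 ⅋ p0⊥) ⊗ (p0⊥ ⅋ p0))
      [⅋]  ⊢ (p0 ⅋ p0⊥)
        [Ax]  ⊢ p0, p0⊥
      [⅋]  ⊢ (p0⊥ ⅋ p0)
        [Ax]  ⊢ p0, p0⊥
    [⊗]  ⊢ ((p0 ⅋ p0⊥) ⊗ (p0⊥ ⅋ p0))
      [⅋]  ⊢ (p0 ⅋ p0⊥)
        [Ax]  ⊢ p0, p0⊥
      [⅋]  ⊢ (p0⊥ ⅋ p0)
        [Ax]  ⊢ p0, p0⊥
  [⊗]  ⊢ p0, p0, ((p0 ⅋ p0⊥) ⊗ (p0⊥ ⊗ p0⊥))
    [⅋]  ⊢ (p0 ⅋ p0⊥)
      [Ax]  ⊢ p0, p0⊥
    [⊗]  ⊢ p0, p0, (p0⊥ ⊗ p0⊥)
      [Ax]  ⊢ p0, p0⊥
      [Ax]  ⊢ p0, p0⊥

Result: YES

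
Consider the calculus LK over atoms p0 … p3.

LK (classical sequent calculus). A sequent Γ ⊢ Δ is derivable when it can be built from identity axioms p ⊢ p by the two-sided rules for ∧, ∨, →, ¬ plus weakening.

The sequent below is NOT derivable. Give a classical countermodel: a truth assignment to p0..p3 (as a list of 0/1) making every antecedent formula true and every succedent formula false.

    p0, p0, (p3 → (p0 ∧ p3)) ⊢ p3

Truth-table refutation:
  v=0000: Γ:[p0=F, p0=F, (p3 → (p0 ∧ p3))=T] Δ:[p3=F] refutes=False
  v=0001: Γ:[p0=F, p0=F, (p3 → (p0 ∧ p3))=F] Δ:[p3=T] refutes=False
  v=0010: Γ:[p0=F, p0=F, (p3 → (p0 ∧ p3))=T] Δ:[p3=F] refutes=False
  v=0011: Γ:[p0=F, p0=F, (p3 → (p0 ∧ p3))=F] Δ:[p3=T] refutes=False
  v=0100: Γ:[p0=F, p0=F, (p3 → (p0 ∧ p3))=T] Δ:[p3=F] refutes=False
  v=0101: Γ:[p0=F, p0=F, (p3 → (p0 ∧ p3))=F] Δ:[p3=T] refutes=False
  v=0110: Γ:[p0=F, p0=F, (p3 → (p0 ∧ p3))=T] Δ:[p3=F] refutes=False
  v=0111: Γ:[p0=F, p0=F, (p3 → (p0 ∧ p3))=F] Δ:[p3=T] refutes=False
  v=1000: Γ:[p0=T, p0=T, (p3 → (p0 ∧ p3))=T] Δ:[p3=F] refutes=True  ← countermodel

Result: [1, 0, 0, 0]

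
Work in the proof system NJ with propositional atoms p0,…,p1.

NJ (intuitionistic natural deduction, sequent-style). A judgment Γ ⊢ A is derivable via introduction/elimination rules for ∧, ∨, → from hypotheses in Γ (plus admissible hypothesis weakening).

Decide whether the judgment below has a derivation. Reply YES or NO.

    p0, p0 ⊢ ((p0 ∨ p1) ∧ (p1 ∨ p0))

Derivation trace:
[Wk] p0, p0 ⊢ ((p0 ∨ p1) ∧ (p1 ∨ p0))
  [∧I] p0 ⊢ ((p0 ∨ p1) ∧ (p1 ∨ p0))
    [∨I₁] p0 ⊢ (p0 ∨ p1)
      [Ax] p0 ⊢ p0
    [Wk] p0, p0 ⊢ (p1 ∨ p0)
      [∨I₂] p0 ⊢ (p1 ∨ p0)
        [Ax] p0 ⊢ p0

Result: YES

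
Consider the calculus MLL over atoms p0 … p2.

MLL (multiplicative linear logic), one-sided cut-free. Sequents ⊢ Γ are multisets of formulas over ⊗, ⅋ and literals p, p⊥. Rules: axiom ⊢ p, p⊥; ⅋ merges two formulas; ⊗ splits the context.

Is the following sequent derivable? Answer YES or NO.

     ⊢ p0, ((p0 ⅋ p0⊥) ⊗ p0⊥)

Derivation (root first):
[⊗]  ⊢ p0, ((p0 ⅋ p0⊥) ⊗ p0⊥)
  [⅋]  ⊢ (p0 ⅋ p0⊥)
    [Ax]  ⊢ p0, p0⊥
  [Ax]  ⊢ p0, p0⊥

Result: YES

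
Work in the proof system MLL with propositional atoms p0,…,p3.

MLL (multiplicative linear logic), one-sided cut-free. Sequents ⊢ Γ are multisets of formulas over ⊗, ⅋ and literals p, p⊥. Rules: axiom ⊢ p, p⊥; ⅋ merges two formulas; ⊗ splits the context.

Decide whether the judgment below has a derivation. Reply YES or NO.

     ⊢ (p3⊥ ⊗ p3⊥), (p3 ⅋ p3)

Proof tree:
[⅋]  ⊢ (p3⊥ ⊗ p3⊥), (p3 ⅋ p3)
  [⊗]  ⊢ p3, p3, (p3⊥ ⊗ p3⊥)
    [Ax]  ⊢ p3, p3⊥
    [Ax]  ⊢ p3, p3⊥

Result: YES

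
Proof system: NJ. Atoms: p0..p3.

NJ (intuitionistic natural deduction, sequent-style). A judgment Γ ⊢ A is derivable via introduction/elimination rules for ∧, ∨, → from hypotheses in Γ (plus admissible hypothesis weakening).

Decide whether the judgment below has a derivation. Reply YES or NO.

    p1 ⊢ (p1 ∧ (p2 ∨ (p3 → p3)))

Derivation (root first):
[∧I] p1 ⊢ (p1 ∧ (p2 ∨ (p3 → p3)))
  [Ax] p1 ⊢ p1
  [∨I₂]  ⊢ (p2 ∨ (p3 → p3))
    [→I]  ⊢ (p3 → p3)
      [Ax] p3 ⊢ p3

Result: YES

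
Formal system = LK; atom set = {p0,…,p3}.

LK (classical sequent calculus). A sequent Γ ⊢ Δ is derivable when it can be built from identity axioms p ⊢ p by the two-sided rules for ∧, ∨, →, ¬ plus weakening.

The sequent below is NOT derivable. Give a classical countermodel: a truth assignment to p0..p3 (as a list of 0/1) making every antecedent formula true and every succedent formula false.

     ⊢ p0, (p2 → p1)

Truth-table refutation:
  v=0000: Γ:[] Δ:[p0=F, (p2 → p1)=T] refutes=False
  v=0001: Γ:[] Δ:[p0=F, (p2 → p1)=T] refutes=False
  v=0010: Γ:[] Δ:[p0=F, (p2 → p1)=F] refutes=True  ← countermodel

Result: [0, 0, 1, 0]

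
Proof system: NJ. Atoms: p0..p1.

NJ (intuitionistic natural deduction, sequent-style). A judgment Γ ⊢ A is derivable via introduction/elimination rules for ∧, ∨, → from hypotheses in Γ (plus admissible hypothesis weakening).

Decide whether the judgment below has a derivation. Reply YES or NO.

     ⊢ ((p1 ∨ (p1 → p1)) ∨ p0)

Derivation trace:
[∨I₁]  ⊢ ((p1 ∨ (p1 → p1)) ∨ p0)
  [∨I₂]  ⊢ (p1 ∨ (p1 → p1))
    [→I]  ⊢ (p1 → p1)
      [Ax] p1 ⊢ p1

Result: YES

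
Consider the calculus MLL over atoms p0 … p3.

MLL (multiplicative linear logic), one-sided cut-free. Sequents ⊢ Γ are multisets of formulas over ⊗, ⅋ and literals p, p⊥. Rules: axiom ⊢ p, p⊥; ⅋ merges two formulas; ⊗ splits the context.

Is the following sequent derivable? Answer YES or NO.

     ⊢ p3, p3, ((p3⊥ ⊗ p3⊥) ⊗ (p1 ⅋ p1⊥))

Derivation (root first):
[⊗]  ⊢ p3, p3, ((p3⊥ ⊗ p3⊥) ⊗ (p1 ⅋ p1⊥))
  [⊗]  ⊢ p3, p3, (p3⊥ ⊗ p3⊥)
    [Ax]  ⊢ p3, p3⊥
    [Ax]  ⊢ p3, p3⊥
  [⅋]  ⊢ (p1 ⅋ p1⊥)
    [Ax]  ⊢ p1, p1⊥

Result: YES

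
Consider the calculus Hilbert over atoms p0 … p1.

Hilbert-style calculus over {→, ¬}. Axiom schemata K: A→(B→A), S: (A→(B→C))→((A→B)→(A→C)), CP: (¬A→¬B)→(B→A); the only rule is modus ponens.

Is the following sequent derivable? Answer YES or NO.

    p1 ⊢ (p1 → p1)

Derivation (root first):
[MP] p1 ⊢ (p1 → p1)
  [K]  ⊢ (p1 → (p1 → p1))
  [MP] p1 ⊢ p1
    [MP] p1 ⊢ (p1 → p1)
      [K]  ⊢ (p1 → (p1 → p1))
      [Hyp] p1 ⊢ p1
    [MP] p1 ⊢ p1
      [MP] p1 ⊢ (p1 → p1)
        [K]  ⊢ (p1 → (p1 → p1))
        [Hyp] p1 ⊢ p1
      [Hyp] p1 ⊢ p1

Result: YES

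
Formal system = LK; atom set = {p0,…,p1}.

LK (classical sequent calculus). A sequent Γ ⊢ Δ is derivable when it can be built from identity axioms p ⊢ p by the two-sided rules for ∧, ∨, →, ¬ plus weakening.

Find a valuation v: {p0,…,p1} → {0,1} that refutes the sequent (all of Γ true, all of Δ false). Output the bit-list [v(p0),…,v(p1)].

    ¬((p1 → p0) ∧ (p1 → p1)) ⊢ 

Truth-table refutation:
  v=00: Γ:[¬((p1 → p0) ∧ (p1 → p1))=F] Δ:[] refutes=False
  v=01: Γ:[¬((p1 → p0) ∧ (p1 → p1))=T] Δ:[] refutes=True  ← countermodel

Result: [0, 1]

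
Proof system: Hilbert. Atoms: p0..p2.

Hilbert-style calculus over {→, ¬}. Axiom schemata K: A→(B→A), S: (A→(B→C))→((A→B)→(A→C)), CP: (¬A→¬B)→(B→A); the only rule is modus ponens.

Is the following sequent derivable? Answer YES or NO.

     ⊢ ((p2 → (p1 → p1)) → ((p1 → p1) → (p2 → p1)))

Enumerate valuations to refute Γ ⊢ Δ:
  v=000: Γ:[] Δ:[((p2 → (p1 → p1)) → ((p1 → p1) → (p2 → p1)))=T] refutes=False
  v=001: Γ:[] Δ:[((p2 → (p1 → p1)) → ((p1 → p1) → (p2 → p1)))=F] refutes=True  ← countermodel

Result: NO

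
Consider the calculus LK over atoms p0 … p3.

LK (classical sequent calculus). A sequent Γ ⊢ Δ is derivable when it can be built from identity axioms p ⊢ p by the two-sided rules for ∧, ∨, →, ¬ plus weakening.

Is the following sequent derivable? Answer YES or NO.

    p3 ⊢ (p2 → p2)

Derivation (root first):
[WL] p3 ⊢ (p2 → p2)
  [→R]  ⊢ (p2 → p2)
    [Ax] p2 ⊢ p2

Result: YES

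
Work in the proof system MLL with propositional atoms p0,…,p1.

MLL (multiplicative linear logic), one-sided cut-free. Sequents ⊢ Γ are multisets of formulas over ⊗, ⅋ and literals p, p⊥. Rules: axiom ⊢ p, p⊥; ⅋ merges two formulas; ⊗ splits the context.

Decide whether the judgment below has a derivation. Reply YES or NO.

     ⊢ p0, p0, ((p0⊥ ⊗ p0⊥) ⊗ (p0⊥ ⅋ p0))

Proof tree:
[⊗]  ⊢ p0, p0, ((p0⊥ ⊗ p0⊥) ⊗ (p0⊥ ⅋ p0))
  [⊗]  ⊢ p0, p0, (p0⊥ ⊗ p0⊥)
    [Ax]  ⊢ p0, p0⊥
    [Ax]  ⊢ p0, p0⊥
  [⅋]  ⊢ (p0⊥ ⅋ p0)
    [Ax]  ⊢ p0, p0⊥

Result: YES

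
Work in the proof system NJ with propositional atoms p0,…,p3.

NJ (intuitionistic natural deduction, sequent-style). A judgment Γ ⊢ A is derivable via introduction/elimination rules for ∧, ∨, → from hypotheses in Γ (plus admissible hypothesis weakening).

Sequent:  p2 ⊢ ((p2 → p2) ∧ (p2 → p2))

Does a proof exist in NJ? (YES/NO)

Derivation (root first):
[∧I] p2 ⊢ ((p2 → p2) ∧ (p2 → p2))
  [Wk] p2 ⊢ (p2 → p2)
    [→I]  ⊢ (p2 → p2)
      [Ax] p2 ⊢ p2
  [→I]  ⊢ (p2 → p2)
    [Ax] p2 ⊢ p2

Result: YES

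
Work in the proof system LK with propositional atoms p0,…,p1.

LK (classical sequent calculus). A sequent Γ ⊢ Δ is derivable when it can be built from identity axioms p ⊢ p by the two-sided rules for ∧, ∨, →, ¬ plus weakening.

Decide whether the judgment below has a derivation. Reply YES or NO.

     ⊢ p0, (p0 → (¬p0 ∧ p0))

Derivation (root first):
[→R]  ⊢ p0, (p0 → (¬p0 ∧ p0))
  [∧R] p0 ⊢ p0, (¬p0 ∧ p0)
    [¬R]  ⊢ p0, ¬p0
      [Ax] p0 ⊢ p0
    [Ax] p0 ⊢ p0

Result: YES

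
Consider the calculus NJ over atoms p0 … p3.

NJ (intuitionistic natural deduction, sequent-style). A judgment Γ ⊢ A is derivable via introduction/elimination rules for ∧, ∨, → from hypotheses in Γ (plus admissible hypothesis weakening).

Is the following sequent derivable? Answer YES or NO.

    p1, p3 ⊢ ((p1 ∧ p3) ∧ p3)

Derivation (root first):
[∧I] p1, p3 ⊢ ((p1 ∧ p3) ∧ p3)
  [∧I] p1, p3 ⊢ (p1 ∧ p3)
    [Ax] p1 ⊢ p1
    [Ax] p3 ⊢ p3
  [Ax] p3 ⊢ p3

Result: YES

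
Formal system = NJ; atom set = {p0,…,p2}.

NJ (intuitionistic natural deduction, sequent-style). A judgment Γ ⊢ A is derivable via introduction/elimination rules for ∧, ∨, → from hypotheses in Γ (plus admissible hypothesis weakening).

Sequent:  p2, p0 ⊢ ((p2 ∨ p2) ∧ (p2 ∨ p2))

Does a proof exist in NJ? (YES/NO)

Derivation trace:
[∧I] p2, p0 ⊢ ((p2 ∨ p2) ∧ (p2 ∨ p2))
  [∨I₁] p2 ⊢ (p2 ∨ p2)
    [Ax] p2 ⊢ p2
  [∨I₁] p2, p0 ⊢ (p2 ∨ p2)
    [Wk] p2, p0 ⊢ p2
      [Ax] p2 ⊢ p2

Result: YES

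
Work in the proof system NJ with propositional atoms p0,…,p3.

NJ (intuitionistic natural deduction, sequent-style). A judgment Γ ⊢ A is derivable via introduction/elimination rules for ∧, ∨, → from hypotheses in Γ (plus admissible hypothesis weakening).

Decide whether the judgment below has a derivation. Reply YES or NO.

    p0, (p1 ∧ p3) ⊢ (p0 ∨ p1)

Derivation (root first):
[∨I₁] p0, (p1 ∧ p3) ⊢ (p0 ∨ p1)
  [Wk] p0, (p1 ∧ p3) ⊢ p0
    [Ax] p0 ⊢ p0

Result: YES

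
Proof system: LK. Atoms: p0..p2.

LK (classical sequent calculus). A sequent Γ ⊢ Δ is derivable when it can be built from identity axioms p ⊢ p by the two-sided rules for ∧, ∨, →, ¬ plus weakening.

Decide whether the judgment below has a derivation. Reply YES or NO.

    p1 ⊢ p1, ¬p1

Derivation trace:
[¬R] p1 ⊢ p1, ¬p1
  [WL] p1, p1 ⊢ p1
    [Ax] p1 ⊢ p1

Result: YES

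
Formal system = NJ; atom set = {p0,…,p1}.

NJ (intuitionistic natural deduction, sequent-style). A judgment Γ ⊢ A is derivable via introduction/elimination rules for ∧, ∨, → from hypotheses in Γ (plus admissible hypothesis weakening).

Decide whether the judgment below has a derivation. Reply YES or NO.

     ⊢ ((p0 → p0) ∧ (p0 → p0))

Derivation trace:
[∧I]  ⊢ ((p0 → p0) ∧ (p0 → p0))
  [→I]  ⊢ (p0 → p0)
    [Ax] p0 ⊢ p0
  [→I]  ⊢ (p0 → p0)
    [Ax] p0 ⊢ p0

Result: YES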